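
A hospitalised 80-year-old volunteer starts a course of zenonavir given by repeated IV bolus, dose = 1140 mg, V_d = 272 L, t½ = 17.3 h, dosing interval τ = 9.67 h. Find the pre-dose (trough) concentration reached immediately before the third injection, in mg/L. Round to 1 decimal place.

C₀ per dose = Dose / Vd = 1140 / 272 = 4.191 mg/L
k = ln2 / t½ = 0.693147 / 17.3 = 0.04007 h⁻¹
Fraction remaining after one interval: r = e^(−kτ) = e^(−0.04007 × 9.67) = 0.6788
Before dose 3, 2 doses have been given (aged 1τ, 2τ).
C_trough = C₀ × (r + r²) = 4.191 × (0.6788 + 0.4608) = 4.776 mg/L

4.8 mg/L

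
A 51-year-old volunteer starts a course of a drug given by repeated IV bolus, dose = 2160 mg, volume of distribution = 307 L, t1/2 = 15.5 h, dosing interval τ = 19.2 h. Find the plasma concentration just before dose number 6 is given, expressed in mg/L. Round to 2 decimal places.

C₀ per dose = Dose / Vd = 2160 / 307 = 7.036 mg/L
k = ln2 / t½ = 0.693147 / 15.5 = 0.04472 h⁻¹
Fraction remaining after one interval: r = e^(−kτ) = e^(−0.04472 × 19.2) = 0.4237
Before dose 6, 5 doses have been given (aged 1τ, 2τ, 3τ, 4τ, 5τ).
C_trough = C₀ × (r + r² + … + r^5) = C₀ × r(1−r^5)/(1−r)
        = 7.036 × 0.4237 × (1 − 0.01366) / (1 − 0.4237) = 5.102 mg/L

5.10 mg/L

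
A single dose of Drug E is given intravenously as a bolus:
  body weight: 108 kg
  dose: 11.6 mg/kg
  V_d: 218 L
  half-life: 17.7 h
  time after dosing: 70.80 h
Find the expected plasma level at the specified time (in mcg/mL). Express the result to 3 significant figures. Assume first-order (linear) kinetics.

Total dose = 11.6 × 108 = 1253 mg
C₀ = Dose / Vd = 1253 / 218 = 5.748 mg/L
k = ln2 / t½ = 0.693147 / 17.7 = 0.03916 h⁻¹
t / t½ = 70.80 / 17.7 = 4 half-lives
C = C₀ × (1/2)^4 = 5.748 × 0.06250 = 0.3593 mg/L
(0.3593 mg/L = 0.3593 mcg/mL)

0.359 mcg/mL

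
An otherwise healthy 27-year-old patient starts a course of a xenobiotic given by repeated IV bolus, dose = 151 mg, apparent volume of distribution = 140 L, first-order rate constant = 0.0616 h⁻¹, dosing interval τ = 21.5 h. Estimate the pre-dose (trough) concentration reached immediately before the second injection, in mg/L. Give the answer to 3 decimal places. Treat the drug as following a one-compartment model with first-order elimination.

C₀ per dose = Dose / Vd = 151 / 140 = 1.079 mg/L
Fraction remaining after one interval: r = e^(−kτ) = e^(−0.06160 × 21.5) = 0.2660
Before dose 2, 1 dose has been given (aged 1τ).
C_trough = C₀ × r = 1.079 × 0.2660 = 0.2870 mg/L

0.287 mg/L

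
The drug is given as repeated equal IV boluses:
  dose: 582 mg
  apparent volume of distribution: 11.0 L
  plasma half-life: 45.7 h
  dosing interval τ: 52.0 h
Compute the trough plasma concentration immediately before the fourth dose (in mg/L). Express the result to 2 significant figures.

C₀ per dose = Dose / Vd = 582 / 11.0 = 52.91 mg/L
k = ln2 / t½ = 0.693147 / 45.7 = 0.01517 h⁻¹
Fraction remaining after one interval: r = e^(−kτ) = e^(−0.01517 × 52.0) = 0.4544
Before dose 4, 3 doses have been given (aged 1τ, 2τ, 3τ).
C_trough = C₀ × (r + r² + … + r^3) = C₀ × r(1−r^3)/(1−r)
        = 52.91 × 0.4544 × (1 − 0.09382) / (1 − 0.4544) = 39.93 mg/L

40 mg/L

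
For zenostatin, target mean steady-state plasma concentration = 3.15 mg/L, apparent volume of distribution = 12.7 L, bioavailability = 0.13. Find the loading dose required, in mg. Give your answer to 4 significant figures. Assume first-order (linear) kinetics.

307.7 mg

LD = Css × Vd / F = 3.15 × 12.7 / 0.13 = 307.7 mg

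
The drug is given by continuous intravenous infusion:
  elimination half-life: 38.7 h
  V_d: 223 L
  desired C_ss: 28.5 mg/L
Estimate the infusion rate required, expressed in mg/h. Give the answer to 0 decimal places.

114 mg/h

k = ln2 / t½ = 0.693147 / 38.7 = 0.01791 h⁻¹
CL = k × Vd = 0.01791 × 223 = 3.994 L/h
At steady state, infusion rate R₀ = Css × CL = 28.5 × 3.994 = 113.8 mg/h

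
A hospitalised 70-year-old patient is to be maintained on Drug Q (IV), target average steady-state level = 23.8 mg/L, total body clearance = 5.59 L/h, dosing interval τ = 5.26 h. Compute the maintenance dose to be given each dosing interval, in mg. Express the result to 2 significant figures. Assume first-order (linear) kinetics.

At steady state, Dose/τ = Css × CL.
Dose = Css × CL × τ = 23.8 × 5.590 × 5.26 = 699.8 mg

700 mg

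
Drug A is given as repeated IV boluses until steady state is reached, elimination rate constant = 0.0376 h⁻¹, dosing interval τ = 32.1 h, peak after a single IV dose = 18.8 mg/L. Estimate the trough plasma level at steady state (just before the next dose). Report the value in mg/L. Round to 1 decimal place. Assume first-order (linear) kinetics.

e^(−kτ) = e^(−0.03760 × 32.1) = 0.2991
Accumulation ratio R = 1 / (1 − e^(−kτ)) = 1 / (1 − 0.2991) = 1.427
Steady-state trough = C₀ × R × e^(−kτ) = 18.8 × 1.427 × 0.2991 = 8.024 mg/L

8.0 mg/L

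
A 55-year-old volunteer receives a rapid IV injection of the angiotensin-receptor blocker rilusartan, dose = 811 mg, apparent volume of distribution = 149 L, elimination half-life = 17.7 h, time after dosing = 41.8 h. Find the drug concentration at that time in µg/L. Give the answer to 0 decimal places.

1059 µg/L

C₀ = Dose / Vd = 811.0 / 149 = 5.443 mg/L
k = ln2 / t½ = 0.693147 / 17.7 = 0.03916 h⁻¹
C = C₀ · e^(−k·t) = 5.443 × e^(−0.03916 × 41.8)
  = 5.443 × 0.1946 = 1.059 mg/L
Convert: 1.059 mg/L × 1000 = 1059 µg/L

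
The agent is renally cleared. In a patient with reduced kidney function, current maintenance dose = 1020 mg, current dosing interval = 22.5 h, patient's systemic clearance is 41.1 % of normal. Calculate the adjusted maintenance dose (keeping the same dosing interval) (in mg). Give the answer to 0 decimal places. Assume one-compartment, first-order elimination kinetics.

To keep the same average steady-state level, dosing rate must scale with clearance.
CL ratio = 41.1 / 100 = 0.4110
New dose (same interval) = 1020 × 0.4110 = 419.2 mg

419 mg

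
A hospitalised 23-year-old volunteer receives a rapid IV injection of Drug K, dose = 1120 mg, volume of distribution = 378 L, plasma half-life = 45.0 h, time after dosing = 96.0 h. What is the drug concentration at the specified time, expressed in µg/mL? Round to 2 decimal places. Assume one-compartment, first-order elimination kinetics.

C₀ = Dose / Vd = 1120 / 378 = 2.963 mg/L
k = ln2 / t½ = 0.693147 / 45.0 = 0.01540 h⁻¹
C = C₀ · e^(−k·t) = 2.963 × e^(−0.01540 × 96.0)
  = 2.963 × 0.2280 = 0.6756 mg/L
(0.6756 mg/L = 0.6756 µg/mL)

0.68 µg/mL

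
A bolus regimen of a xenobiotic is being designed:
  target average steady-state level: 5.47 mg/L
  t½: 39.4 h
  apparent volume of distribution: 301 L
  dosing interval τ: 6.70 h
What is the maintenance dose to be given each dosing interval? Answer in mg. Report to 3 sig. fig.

k = ln2 / t½ = 0.693147 / 39.4 = 0.01759 h⁻¹
CL = k × Vd = 0.01759 × 301 = 5.295 L/h
At steady state, Dose/τ = Css × CL.
Dose = Css × CL × τ = 5.47 × 5.295 × 6.70 = 194.1 mg

194 mg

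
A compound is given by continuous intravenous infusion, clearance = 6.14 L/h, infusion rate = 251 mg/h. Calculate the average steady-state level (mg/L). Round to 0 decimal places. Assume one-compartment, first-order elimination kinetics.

At steady state Css = R₀ / CL = 251 / 6.140 = 40.88 mg/L

41 mg/L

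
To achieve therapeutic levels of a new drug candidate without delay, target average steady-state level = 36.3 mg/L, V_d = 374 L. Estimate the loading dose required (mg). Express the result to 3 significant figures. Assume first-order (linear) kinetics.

LD = Css × Vd = 36.3 × 374 = 13580 mg

13600 mg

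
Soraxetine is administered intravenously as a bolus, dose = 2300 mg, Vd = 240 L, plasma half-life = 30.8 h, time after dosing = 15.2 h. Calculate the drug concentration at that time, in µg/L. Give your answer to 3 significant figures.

C₀ = Dose / Vd = 2300 / 240 = 9.583 mg/L
k = ln2 / t½ = 0.693147 / 30.8 = 0.02250 h⁻¹
C = C₀ · e^(−k·t) = 9.583 × e^(−0.02250 × 15.2)
  = 9.583 × 0.7103 = 6.807 mg/L
Convert: 6.807 mg/L × 1000 = 6807 µg/L

6810 µg/L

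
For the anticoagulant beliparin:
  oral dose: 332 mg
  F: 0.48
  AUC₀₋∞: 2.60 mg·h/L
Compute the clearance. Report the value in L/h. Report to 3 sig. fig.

CL = F·Dose / AUC = 0.48 × 332 / 2.60 = 61.29 L/h

61.3 L/h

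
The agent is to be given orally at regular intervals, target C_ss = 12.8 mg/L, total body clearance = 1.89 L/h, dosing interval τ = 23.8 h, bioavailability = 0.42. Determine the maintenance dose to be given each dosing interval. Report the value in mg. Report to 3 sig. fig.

1370 mg

At steady state, F × (Dose/τ) = Css × CL.
Dose = Css × CL × τ / F = 12.8 × 1.890 × 23.8 / 0.42 = 1371 mg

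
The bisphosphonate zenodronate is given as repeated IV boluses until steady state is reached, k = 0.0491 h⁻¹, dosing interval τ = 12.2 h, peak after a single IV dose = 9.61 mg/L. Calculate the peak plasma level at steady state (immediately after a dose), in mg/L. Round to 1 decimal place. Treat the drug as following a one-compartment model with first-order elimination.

21.3 mg/L

e^(−kτ) = e^(−0.04910 × 12.2) = 0.5493
Accumulation ratio R = 1 / (1 − e^(−kτ)) = 1 / (1 − 0.5493) = 2.219
Steady-state peak = C₀ × R = 9.61 × 2.219 = 21.32 mg/L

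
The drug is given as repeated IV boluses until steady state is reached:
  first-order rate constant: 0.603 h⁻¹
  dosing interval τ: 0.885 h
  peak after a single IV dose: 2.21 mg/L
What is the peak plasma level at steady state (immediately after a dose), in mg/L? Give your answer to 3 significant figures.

5.34 mg/L

e^(−kτ) = e^(−0.6030 × 0.885) = 0.5865
Accumulation ratio R = 1 / (1 − e^(−kτ)) = 1 / (1 − 0.5865) = 2.418
Steady-state peak = C₀ × R = 2.21 × 2.418 = 5.344 mg/L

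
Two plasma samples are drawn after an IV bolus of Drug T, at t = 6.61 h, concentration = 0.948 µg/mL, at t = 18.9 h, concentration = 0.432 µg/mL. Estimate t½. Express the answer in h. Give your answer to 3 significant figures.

10.8 h

k = ln(C₁/C₂) / (t₂ − t₁) = ln(0.948/0.432) / (18.9 − 6.61)
  = 0.7859 / 12.29 = 0.06395 h⁻¹
t½ = ln2 / k = 0.693147 / 0.06395 = 10.84 h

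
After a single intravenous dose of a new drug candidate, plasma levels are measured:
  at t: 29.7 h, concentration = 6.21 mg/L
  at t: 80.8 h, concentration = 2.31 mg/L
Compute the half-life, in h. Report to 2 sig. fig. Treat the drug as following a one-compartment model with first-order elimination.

36 h

k = ln(C₁/C₂) / (t₂ − t₁) = ln(6.21/2.31) / (80.8 − 29.7)
  = 0.9889 / 51.10 = 0.01935 h⁻¹
t½ = ln2 / k = 0.693147 / 0.01935 = 35.82 h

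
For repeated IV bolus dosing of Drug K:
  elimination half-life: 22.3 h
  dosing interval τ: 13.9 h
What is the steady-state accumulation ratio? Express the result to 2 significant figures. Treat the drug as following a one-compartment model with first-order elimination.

k = ln2 / t½ = 0.693147 / 22.3 = 0.03108 h⁻¹
e^(−kτ) = e^(−0.03108 × 13.9) = 0.6492
Accumulation ratio R = 1 / (1 − e^(−kτ)) = 1 / (1 − 0.6492) = 2.851

2.9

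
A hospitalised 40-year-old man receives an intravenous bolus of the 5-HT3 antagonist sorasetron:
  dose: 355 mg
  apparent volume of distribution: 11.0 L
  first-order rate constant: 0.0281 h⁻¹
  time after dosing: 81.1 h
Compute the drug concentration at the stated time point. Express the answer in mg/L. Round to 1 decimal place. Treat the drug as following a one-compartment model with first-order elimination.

C₀ = Dose / Vd = 355.0 / 11.0 = 32.27 mg/L
C = C₀ · e^(−k·t) = 32.27 × e^(−0.02810 × 81.1)
  = 32.27 × 0.1024 = 3.304 mg/L

3.3 mg/L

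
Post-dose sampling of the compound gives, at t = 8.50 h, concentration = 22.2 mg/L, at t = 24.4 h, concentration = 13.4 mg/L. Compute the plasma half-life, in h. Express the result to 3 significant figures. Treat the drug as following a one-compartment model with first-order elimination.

k = ln(C₁/C₂) / (t₂ − t₁) = ln(22.2/13.4) / (24.4 − 8.50)
  = 0.5048 / 15.90 = 0.03175 h⁻¹
t½ = ln2 / k = 0.693147 / 0.03175 = 21.83 h

21.8 h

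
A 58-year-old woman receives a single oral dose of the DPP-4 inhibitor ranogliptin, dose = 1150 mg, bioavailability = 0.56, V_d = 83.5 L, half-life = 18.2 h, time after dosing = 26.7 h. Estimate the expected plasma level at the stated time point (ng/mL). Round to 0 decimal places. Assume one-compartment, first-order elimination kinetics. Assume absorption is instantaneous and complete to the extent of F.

Amount reaching circulation = F × Dose = 0.56 × 1150 = 644.0 mg
C₀ = F·Dose / Vd = 644.0 / 83.5 = 7.713 mg/L
k = ln2 / t½ = 0.693147 / 18.2 = 0.03809 h⁻¹
C = C₀ · e^(−k·t) = 7.713 × e^(−0.03809 × 26.7)
  = 7.713 × 0.3617 = 2.790 mg/L
Convert: 2.790 mg/L × 1000 = 2790 ng/mL

2790 ng/mL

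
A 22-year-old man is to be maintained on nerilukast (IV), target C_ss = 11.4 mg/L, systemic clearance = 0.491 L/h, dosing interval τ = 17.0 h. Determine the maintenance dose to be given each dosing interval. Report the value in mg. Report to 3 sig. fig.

At steady state, Dose/τ = Css × CL.
Dose = Css × CL × τ = 11.4 × 0.4910 × 17.0 = 95.16 mg

95.2 mg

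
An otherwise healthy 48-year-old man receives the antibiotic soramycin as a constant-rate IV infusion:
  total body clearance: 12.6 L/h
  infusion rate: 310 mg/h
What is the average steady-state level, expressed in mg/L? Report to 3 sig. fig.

At steady state Css = R₀ / CL = 310 / 12.60 = 24.60 mg/L

24.6 mg/L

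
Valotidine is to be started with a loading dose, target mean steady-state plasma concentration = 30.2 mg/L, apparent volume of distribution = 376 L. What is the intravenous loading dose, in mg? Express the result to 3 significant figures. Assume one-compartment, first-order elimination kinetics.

11400 mg

LD = Css × Vd = 30.2 × 376 = 11360 mg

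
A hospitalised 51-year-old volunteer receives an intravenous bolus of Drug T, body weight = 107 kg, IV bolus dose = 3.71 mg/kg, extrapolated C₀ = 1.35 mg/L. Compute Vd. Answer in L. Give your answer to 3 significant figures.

294 L

Dose = 3.71 × 107 = 397.0 mg
Vd = Dose / C₀ = 397.0 / 1.35 = 294.1 L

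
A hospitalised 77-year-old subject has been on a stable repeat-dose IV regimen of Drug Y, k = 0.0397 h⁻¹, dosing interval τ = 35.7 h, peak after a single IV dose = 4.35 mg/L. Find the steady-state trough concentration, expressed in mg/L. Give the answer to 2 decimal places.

1.39 mg/L

e^(−kτ) = e^(−0.03970 × 35.7) = 0.2424
Accumulation ratio R = 1 / (1 − e^(−kτ)) = 1 / (1 − 0.2424) = 1.320
Steady-state trough = C₀ × R × e^(−kτ) = 4.35 × 1.320 × 0.2424 = 1.392 mg/L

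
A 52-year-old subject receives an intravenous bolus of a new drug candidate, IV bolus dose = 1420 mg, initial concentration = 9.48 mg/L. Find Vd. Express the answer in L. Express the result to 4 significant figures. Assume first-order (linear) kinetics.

149.8 L

Vd = Dose / C₀ = 1420 / 9.48 = 149.8 L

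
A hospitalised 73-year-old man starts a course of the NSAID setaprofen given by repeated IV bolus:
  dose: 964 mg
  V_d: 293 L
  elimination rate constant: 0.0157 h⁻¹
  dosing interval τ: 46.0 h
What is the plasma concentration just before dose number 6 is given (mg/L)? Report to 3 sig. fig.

C₀ per dose = Dose / Vd = 964 / 293 = 3.290 mg/L
Fraction remaining after one interval: r = e^(−kτ) = e^(−0.01570 × 46.0) = 0.4857
Before dose 6, 5 doses have been given (aged 1τ, 2τ, 3τ, 4τ, 5τ).
C_trough = C₀ × (r + r² + … + r^5) = C₀ × r(1−r^5)/(1−r)
        = 3.290 × 0.4857 × (1 − 0.02703) / (1 − 0.4857) = 3.023 mg/L

3.02 mg/L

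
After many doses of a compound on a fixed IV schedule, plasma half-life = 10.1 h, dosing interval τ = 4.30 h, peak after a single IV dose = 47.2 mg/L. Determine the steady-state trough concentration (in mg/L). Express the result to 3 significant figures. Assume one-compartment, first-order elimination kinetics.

k = ln2 / t½ = 0.693147 / 10.1 = 0.06863 h⁻¹
e^(−kτ) = e^(−0.06863 × 4.30) = 0.7445
Accumulation ratio R = 1 / (1 − e^(−kτ)) = 1 / (1 − 0.7445) = 3.914
Steady-state trough = C₀ × R × e^(−kτ) = 47.2 × 3.914 × 0.7445 = 137.5 mg/L

138 mg/L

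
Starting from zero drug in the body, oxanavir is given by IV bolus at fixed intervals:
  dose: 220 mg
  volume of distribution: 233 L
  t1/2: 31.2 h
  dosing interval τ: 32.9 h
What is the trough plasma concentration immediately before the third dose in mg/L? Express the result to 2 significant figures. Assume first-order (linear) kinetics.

C₀ per dose = Dose / Vd = 220 / 233 = 0.9442 mg/L
k = ln2 / t½ = 0.693147 / 31.2 = 0.02222 h⁻¹
Fraction remaining after one interval: r = e^(−kτ) = e^(−0.02222 × 32.9) = 0.4814
Before dose 3, 2 doses have been given (aged 1τ, 2τ).
C_trough = C₀ × (r + r²) = 0.9442 × (0.4814 + 0.2317) = 0.6733 mg/L

0.67 mg/L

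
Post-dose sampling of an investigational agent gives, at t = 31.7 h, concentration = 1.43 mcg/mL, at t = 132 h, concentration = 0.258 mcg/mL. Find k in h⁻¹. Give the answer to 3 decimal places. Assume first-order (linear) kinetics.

k = ln(C₁/C₂) / (t₂ − t₁) = ln(1.43/0.258) / (132 − 31.7)
  = 1.712 / 100.3 = 0.01707 h⁻¹

0.017 h⁻¹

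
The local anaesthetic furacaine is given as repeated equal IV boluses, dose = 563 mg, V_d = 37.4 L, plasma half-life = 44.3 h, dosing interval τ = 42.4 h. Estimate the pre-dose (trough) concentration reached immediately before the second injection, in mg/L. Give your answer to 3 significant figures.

C₀ per dose = Dose / Vd = 563 / 37.4 = 15.05 mg/L
k = ln2 / t½ = 0.693147 / 44.3 = 0.01565 h⁻¹
Fraction remaining after one interval: r = e^(−kτ) = e^(−0.01565 × 42.4) = 0.5150
Before dose 2, 1 dose has been given (aged 1τ).
C_trough = C₀ × r = 15.05 × 0.5150 = 7.751 mg/L

7.75 mg/L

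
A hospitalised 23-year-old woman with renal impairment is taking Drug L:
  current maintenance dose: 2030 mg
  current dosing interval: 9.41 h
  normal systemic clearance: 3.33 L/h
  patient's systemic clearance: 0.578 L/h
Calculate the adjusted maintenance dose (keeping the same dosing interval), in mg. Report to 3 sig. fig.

352 mg

To keep the same average steady-state level, dosing rate must scale with clearance.
CL ratio = 0.578 / 3.33 = 0.1736
New dose (same interval) = 2030 × 0.1736 = 352.4 mg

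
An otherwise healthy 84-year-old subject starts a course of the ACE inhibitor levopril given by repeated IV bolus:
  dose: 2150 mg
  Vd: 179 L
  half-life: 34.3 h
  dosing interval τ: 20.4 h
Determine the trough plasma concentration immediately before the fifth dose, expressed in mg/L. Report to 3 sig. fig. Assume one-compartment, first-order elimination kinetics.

19.0 mg/L

C₀ per dose = Dose / Vd = 2150 / 179 = 12.01 mg/L
k = ln2 / t½ = 0.693147 / 34.3 = 0.02021 h⁻¹
Fraction remaining after one interval: r = e^(−kτ) = e^(−0.02021 × 20.4) = 0.6621
Before dose 5, 4 doses have been given (aged 1τ, 2τ, 3τ, 4τ).
C_trough = C₀ × (r + r² + … + r^4) = C₀ × r(1−r^4)/(1−r)
        = 12.01 × 0.6621 × (1 − 0.1922) / (1 − 0.6621) = 19.01 mg/L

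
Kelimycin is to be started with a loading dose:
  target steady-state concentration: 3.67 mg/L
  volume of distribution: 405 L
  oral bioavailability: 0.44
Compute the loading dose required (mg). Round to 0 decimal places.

3378 mg

LD = Css × Vd / F = 3.67 × 405 / 0.44 = 3378 mg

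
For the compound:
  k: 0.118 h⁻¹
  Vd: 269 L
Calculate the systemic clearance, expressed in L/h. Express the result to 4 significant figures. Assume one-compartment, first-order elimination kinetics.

31.74 L/h

CL = k × Vd = 0.118 × 269 = 31.74 L/h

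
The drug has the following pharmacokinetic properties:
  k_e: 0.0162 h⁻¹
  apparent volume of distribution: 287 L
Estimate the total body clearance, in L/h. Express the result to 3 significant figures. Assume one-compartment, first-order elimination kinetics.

4.65 L/h

CL = k × Vd = 0.0162 × 287 = 4.649 L/h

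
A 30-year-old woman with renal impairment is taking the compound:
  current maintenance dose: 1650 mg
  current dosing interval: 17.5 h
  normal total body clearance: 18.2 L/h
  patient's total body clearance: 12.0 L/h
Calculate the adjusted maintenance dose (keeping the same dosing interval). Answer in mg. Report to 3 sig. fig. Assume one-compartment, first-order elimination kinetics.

To keep the same average steady-state level, dosing rate must scale with clearance.
CL ratio = 12.0 / 18.2 = 0.6593
New dose (same interval) = 1650 × 0.6593 = 1088 mg

1090 mg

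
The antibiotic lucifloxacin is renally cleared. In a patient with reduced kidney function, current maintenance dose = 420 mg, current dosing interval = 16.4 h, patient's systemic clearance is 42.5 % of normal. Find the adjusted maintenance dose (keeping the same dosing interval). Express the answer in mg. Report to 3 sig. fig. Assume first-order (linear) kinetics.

179 mg

To keep the same average steady-state level, dosing rate must scale with clearance.
CL ratio = 42.5 / 100 = 0.4250
New dose (same interval) = 420 × 0.4250 = 178.5 mg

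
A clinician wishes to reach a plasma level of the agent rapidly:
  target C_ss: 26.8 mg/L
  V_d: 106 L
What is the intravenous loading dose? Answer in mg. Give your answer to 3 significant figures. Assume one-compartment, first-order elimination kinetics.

2840 mg

LD = Css × Vd = 26.8 × 106 = 2841 mg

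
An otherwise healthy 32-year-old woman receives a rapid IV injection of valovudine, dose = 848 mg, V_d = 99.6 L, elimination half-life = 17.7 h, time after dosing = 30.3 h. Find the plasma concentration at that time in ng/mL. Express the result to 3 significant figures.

2600 ng/mL

C₀ = Dose / Vd = 848.0 / 99.6 = 8.514 mg/L
k = ln2 / t½ = 0.693147 / 17.7 = 0.03916 h⁻¹
C = C₀ · e^(−k·t) = 8.514 × e^(−0.03916 × 30.3)
  = 8.514 × 0.3053 = 2.599 mg/L
Convert: 2.599 mg/L × 1000 = 2599 ng/mL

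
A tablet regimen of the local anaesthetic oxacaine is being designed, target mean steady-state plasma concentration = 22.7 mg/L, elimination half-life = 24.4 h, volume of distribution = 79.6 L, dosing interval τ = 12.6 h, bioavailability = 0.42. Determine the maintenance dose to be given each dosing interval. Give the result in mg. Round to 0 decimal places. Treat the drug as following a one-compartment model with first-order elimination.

1540 mg

k = ln2 / t½ = 0.693147 / 24.4 = 0.02841 h⁻¹
CL = k × Vd = 0.02841 × 79.6 = 2.261 L/h
At steady state, F × (Dose/τ) = Css × CL.
Dose = Css × CL × τ / F = 22.7 × 2.261 × 12.6 / 0.42 = 1540 mg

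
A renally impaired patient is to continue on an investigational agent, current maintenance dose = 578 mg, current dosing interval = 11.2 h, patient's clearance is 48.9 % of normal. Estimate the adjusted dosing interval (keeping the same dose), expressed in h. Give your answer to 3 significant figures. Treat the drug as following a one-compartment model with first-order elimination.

To keep the same average steady-state level, dosing rate must scale with clearance.
CL ratio = 48.9 / 100 = 0.4890
New interval (same dose) = 11.2 / 0.4890 = 22.90 h

22.9 h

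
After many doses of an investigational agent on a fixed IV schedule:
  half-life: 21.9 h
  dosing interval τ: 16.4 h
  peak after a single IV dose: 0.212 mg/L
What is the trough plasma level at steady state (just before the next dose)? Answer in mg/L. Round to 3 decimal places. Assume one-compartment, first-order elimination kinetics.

k = ln2 / t½ = 0.693147 / 21.9 = 0.03165 h⁻¹
e^(−kτ) = e^(−0.03165 × 16.4) = 0.5951
Accumulation ratio R = 1 / (1 − e^(−kτ)) = 1 / (1 − 0.5951) = 2.470
Steady-state trough = C₀ × R × e^(−kτ) = 0.212 × 2.470 × 0.5951 = 0.3116 mg/L

0.312 mg/L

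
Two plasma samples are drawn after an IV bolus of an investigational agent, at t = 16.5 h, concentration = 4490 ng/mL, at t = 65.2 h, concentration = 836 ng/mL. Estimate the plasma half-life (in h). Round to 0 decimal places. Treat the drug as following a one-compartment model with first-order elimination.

20 h

k = ln(C₁/C₂) / (t₂ − t₁) = ln(4490/836) / (65.2 − 16.5)
  = 1.681 / 48.70 = 0.03452 h⁻¹
t½ = ln2 / k = 0.693147 / 0.03452 = 20.08 h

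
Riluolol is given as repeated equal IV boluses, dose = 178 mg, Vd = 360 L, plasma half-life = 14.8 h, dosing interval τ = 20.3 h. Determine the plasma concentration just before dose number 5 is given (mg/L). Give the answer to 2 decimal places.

0.30 mg/L

C₀ per dose = Dose / Vd = 178 / 360 = 0.4944 mg/L
k = ln2 / t½ = 0.693147 / 14.8 = 0.04683 h⁻¹
Fraction remaining after one interval: r = e^(−kτ) = e^(−0.04683 × 20.3) = 0.3865
Before dose 5, 4 doses have been given (aged 1τ, 2τ, 3τ, 4τ).
C_trough = C₀ × (r + r² + … + r^4) = C₀ × r(1−r^4)/(1−r)
        = 0.4944 × 0.3865 × (1 − 0.02232) / (1 − 0.3865) = 0.3045 mg/L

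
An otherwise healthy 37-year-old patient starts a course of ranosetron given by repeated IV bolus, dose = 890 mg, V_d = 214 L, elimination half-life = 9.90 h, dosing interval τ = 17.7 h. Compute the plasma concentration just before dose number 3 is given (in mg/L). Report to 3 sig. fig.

C₀ per dose = Dose / Vd = 890 / 214 = 4.159 mg/L
k = ln2 / t½ = 0.693147 / 9.90 = 0.07001 h⁻¹
Fraction remaining after one interval: r = e^(−kτ) = e^(−0.07001 × 17.7) = 0.2896
Before dose 3, 2 doses have been given (aged 1τ, 2τ).
C_trough = C₀ × (r + r²) = 4.159 × (0.2896 + 0.08387) = 1.553 mg/L

1.55 mg/L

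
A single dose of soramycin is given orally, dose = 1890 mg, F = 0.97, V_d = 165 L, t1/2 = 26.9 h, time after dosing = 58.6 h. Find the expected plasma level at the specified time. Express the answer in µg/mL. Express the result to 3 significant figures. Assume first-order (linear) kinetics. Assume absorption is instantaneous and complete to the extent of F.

2.45 µg/mL

Amount reaching circulation = F × Dose = 0.97 × 1890 = 1833 mg
C₀ = F·Dose / Vd = 1833 / 165 = 11.11 mg/L
k = ln2 / t½ = 0.693147 / 26.9 = 0.02577 h⁻¹
C = C₀ · e^(−k·t) = 11.11 × e^(−0.02577 × 58.6)
  = 11.11 × 0.2209 = 2.454 mg/L
(2.454 mg/L = 2.454 µg/mL)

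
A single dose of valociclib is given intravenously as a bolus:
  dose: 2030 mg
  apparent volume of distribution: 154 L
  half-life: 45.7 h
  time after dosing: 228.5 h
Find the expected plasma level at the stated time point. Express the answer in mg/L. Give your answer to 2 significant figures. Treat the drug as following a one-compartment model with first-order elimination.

C₀ = Dose / Vd = 2030 / 154 = 13.18 mg/L
k = ln2 / t½ = 0.693147 / 45.7 = 0.01517 h⁻¹
t / t½ = 228.5 / 45.7 = 5 half-lives
C = C₀ × (1/2)^5 = 13.18 × 0.03125 = 0.4119 mg/L

0.41 mg/L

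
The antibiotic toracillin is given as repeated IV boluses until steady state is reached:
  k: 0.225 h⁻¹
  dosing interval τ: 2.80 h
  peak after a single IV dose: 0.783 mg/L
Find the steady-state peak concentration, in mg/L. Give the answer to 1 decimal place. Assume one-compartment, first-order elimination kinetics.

1.7 mg/L

e^(−kτ) = e^(−0.2250 × 2.80) = 0.5326
Accumulation ratio R = 1 / (1 − e^(−kτ)) = 1 / (1 − 0.5326) = 2.139
Steady-state peak = C₀ × R = 0.783 × 2.139 = 1.675 mg/L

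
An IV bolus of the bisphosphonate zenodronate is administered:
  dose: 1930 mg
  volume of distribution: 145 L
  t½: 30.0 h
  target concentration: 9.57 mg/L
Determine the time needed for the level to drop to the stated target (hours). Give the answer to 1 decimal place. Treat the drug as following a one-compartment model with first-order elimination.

C₀ = Dose / Vd = 1930 / 145 = 13.31 mg/L
k = ln2 / t½ = 0.693147 / 30.0 = 0.02310 h⁻¹
t = ln(C₀ / C) / k = ln(13.31 / 9.57) / 0.02310
  = ln(1.391) / 0.02310 = 0.3300 / 0.02310 = 14.29 h

14.3 h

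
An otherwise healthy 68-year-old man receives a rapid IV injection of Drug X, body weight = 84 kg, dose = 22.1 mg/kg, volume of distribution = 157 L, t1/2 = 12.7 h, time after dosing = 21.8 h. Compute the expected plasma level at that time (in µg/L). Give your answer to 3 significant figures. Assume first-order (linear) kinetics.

3600 µg/L

Total dose = 22.1 × 84 = 1856 mg
C₀ = Dose / Vd = 1856 / 157 = 11.82 mg/L
k = ln2 / t½ = 0.693147 / 12.7 = 0.05458 h⁻¹
C = C₀ · e^(−k·t) = 11.82 × e^(−0.05458 × 21.8)
  = 11.82 × 0.3043 = 3.597 mg/L
Convert: 3.597 mg/L × 1000 = 3597 µg/L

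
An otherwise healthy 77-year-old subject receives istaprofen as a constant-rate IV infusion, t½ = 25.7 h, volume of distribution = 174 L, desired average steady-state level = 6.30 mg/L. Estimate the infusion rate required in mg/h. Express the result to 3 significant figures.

k = ln2 / t½ = 0.693147 / 25.7 = 0.02697 h⁻¹
CL = k × Vd = 0.02697 × 174 = 4.693 L/h
At steady state, infusion rate R₀ = Css × CL = 6.30 × 4.693 = 29.57 mg/h

29.6 mg/h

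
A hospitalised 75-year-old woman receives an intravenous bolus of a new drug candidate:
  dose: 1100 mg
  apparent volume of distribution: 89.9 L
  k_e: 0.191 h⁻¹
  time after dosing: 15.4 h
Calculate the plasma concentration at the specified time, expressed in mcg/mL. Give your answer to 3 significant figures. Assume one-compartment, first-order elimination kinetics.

0.646 mcg/mL

C₀ = Dose / Vd = 1100 / 89.9 = 12.24 mg/L
C = C₀ · e^(−k·t) = 12.24 × e^(−0.1910 × 15.4)
  = 12.24 × 0.05279 = 0.6461 mg/L
(0.6461 mg/L = 0.6461 mcg/mL)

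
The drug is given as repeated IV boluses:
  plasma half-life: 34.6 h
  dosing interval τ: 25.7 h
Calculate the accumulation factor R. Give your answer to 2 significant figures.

k = ln2 / t½ = 0.693147 / 34.6 = 0.02003 h⁻¹
e^(−kτ) = e^(−0.02003 × 25.7) = 0.5976
Accumulation ratio R = 1 / (1 − e^(−kτ)) = 1 / (1 − 0.5976) = 2.485

2.5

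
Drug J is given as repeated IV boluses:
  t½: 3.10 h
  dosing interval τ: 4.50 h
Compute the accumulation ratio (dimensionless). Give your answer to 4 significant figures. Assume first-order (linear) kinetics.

k = ln2 / t½ = 0.693147 / 3.10 = 0.2236 h⁻¹
e^(−kτ) = e^(−0.2236 × 4.50) = 0.3656
Accumulation ratio R = 1 / (1 − e^(−kτ)) = 1 / (1 − 0.3656) = 1.576

1.576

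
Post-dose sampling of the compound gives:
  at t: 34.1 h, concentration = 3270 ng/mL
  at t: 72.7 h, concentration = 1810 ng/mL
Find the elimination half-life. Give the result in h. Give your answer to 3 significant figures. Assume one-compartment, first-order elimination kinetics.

k = ln(C₁/C₂) / (t₂ − t₁) = ln(3270/1810) / (72.7 − 34.1)
  = 0.5915 / 38.60 = 0.01532 h⁻¹
t½ = ln2 / k = 0.693147 / 0.01532 = 45.24 h

45.2 h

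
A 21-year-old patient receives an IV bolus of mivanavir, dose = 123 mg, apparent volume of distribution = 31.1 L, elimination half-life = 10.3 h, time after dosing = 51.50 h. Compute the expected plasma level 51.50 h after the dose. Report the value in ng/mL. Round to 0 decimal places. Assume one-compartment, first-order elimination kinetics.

C₀ = Dose / Vd = 123.0 / 31.1 = 3.955 mg/L
k = ln2 / t½ = 0.693147 / 10.3 = 0.06730 h⁻¹
t / t½ = 51.50 / 10.3 = 5 half-lives
C = C₀ × (1/2)^5 = 3.955 × 0.03125 = 0.1236 mg/L
Convert: 0.1236 mg/L × 1000 = 123.6 ng/mL

124 ng/mL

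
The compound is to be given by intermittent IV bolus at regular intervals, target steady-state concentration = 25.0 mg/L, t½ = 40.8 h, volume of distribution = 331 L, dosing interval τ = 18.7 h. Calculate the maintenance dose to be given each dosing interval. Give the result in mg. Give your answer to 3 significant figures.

2630 mg

k = ln2 / t½ = 0.693147 / 40.8 = 0.01699 h⁻¹
CL = k × Vd = 0.01699 × 331 = 5.624 L/h
At steady state, Dose/τ = Css × CL.
Dose = Css × CL × τ = 25.0 × 5.624 × 18.7 = 2629 mg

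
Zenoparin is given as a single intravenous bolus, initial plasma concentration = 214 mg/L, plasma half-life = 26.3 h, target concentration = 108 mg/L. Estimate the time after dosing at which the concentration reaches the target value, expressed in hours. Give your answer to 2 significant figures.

k = ln2 / t½ = 0.693147 / 26.3 = 0.02636 h⁻¹
t = ln(C₀ / C) / k = ln(214.0 / 108) / 0.02636
  = ln(1.981) / 0.02636 = 0.6836 / 0.02636 = 25.93 h

26 h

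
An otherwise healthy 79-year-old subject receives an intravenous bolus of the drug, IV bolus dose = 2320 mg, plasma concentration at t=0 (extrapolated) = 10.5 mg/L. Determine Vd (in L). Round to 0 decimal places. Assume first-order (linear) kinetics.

221 L

Vd = Dose / C₀ = 2320 / 10.5 = 221.0 L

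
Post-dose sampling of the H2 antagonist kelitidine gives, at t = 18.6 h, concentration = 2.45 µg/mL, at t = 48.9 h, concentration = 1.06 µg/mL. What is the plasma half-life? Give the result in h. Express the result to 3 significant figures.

25.1 h

k = ln(C₁/C₂) / (t₂ − t₁) = ln(2.45/1.06) / (48.9 − 18.6)
  = 0.8378 / 30.30 = 0.02765 h⁻¹
t½ = ln2 / k = 0.693147 / 0.02765 = 25.07 h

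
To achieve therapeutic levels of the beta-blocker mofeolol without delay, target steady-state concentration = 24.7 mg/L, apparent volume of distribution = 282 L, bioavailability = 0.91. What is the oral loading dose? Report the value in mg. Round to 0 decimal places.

7654 mg

LD = Css × Vd / F = 24.7 × 282 / 0.91 = 7654 mg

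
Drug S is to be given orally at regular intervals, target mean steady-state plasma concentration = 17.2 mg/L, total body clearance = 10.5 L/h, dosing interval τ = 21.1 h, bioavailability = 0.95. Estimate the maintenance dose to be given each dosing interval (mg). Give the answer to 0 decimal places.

At steady state, F × (Dose/τ) = Css × CL.
Dose = Css × CL × τ / F = 17.2 × 10.50 × 21.1 / 0.95 = 4011 mg

4011 mg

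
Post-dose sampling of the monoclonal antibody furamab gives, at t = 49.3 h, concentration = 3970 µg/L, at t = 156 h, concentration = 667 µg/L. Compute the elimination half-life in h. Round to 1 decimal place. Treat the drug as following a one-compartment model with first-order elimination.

k = ln(C₁/C₂) / (t₂ − t₁) = ln(3970/667) / (156 − 49.3)
  = 1.784 / 106.7 = 0.01672 h⁻¹
t½ = ln2 / k = 0.693147 / 0.01672 = 41.46 h

41.5 h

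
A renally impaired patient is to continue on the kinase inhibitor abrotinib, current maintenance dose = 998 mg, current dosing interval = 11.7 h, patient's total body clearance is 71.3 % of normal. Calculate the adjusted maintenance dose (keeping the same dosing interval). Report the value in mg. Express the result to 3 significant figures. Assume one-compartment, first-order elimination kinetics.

To keep the same average steady-state level, dosing rate must scale with clearance.
CL ratio = 71.3 / 100 = 0.7130
New dose (same interval) = 998 × 0.7130 = 711.6 mg

712 mg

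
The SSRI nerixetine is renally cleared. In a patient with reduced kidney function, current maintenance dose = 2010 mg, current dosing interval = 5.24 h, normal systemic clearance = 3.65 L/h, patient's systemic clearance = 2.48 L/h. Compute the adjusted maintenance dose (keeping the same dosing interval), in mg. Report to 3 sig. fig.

1370 mg

To keep the same average steady-state level, dosing rate must scale with clearance.
CL ratio = 2.48 / 3.65 = 0.6795
New dose (same interval) = 2010 × 0.6795 = 1366 mg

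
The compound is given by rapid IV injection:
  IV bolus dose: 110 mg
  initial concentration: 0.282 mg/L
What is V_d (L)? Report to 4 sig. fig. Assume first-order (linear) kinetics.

390.1 L

Vd = Dose / C₀ = 110.0 / 0.282 = 390.1 L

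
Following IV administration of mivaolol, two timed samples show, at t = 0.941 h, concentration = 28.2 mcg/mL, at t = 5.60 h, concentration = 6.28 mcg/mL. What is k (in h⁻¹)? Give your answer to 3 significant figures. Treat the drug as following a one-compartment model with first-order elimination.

k = ln(C₁/C₂) / (t₂ − t₁) = ln(28.2/6.28) / (5.60 − 0.941)
  = 1.502 / 4.659 = 0.3224 h⁻¹

0.322 h⁻¹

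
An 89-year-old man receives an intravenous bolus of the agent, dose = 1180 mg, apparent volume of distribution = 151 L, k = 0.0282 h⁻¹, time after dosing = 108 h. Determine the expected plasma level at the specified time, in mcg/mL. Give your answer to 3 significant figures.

0.372 mcg/mL

C₀ = Dose / Vd = 1180 / 151 = 7.815 mg/L
C = C₀ · e^(−k·t) = 7.815 × e^(−0.02820 × 108)
  = 7.815 × 0.04757 = 0.3718 mg/L
(0.3718 mg/L = 0.3718 mcg/mL)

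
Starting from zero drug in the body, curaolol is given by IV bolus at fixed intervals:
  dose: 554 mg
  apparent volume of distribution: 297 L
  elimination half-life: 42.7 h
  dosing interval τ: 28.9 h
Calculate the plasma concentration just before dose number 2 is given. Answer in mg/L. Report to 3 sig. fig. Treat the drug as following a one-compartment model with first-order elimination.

C₀ per dose = Dose / Vd = 554 / 297 = 1.865 mg/L
k = ln2 / t½ = 0.693147 / 42.7 = 0.01623 h⁻¹
Fraction remaining after one interval: r = e^(−kτ) = e^(−0.01623 × 28.9) = 0.6256
Before dose 2, 1 dose has been given (aged 1τ).
C_trough = C₀ × r = 1.865 × 0.6256 = 1.167 mg/L

1.17 mg/L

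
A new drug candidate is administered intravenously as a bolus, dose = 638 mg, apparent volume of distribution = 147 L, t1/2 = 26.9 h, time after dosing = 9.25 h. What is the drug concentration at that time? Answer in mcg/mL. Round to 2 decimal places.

C₀ = Dose / Vd = 638.0 / 147 = 4.340 mg/L
k = ln2 / t½ = 0.693147 / 26.9 = 0.02577 h⁻¹
C = C₀ · e^(−k·t) = 4.340 × e^(−0.02577 × 9.25)
  = 4.340 × 0.7879 = 3.419 mg/L
(3.419 mg/L = 3.419 mcg/mL)

3.42 mcg/mL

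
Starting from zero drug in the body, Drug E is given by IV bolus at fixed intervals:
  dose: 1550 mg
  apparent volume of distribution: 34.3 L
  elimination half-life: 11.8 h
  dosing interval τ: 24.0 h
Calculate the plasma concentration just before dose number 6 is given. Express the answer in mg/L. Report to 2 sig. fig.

C₀ per dose = Dose / Vd = 1550 / 34.3 = 45.19 mg/L
k = ln2 / t½ = 0.693147 / 11.8 = 0.05874 h⁻¹
Fraction remaining after one interval: r = e^(−kτ) = e^(−0.05874 × 24.0) = 0.2442
Before dose 6, 5 doses have been given (aged 1τ, 2τ, 3τ, 4τ, 5τ).
C_trough = C₀ × (r + r² + … + r^5) = C₀ × r(1−r^5)/(1−r)
        = 45.19 × 0.2442 × (1 − 0.0008684) / (1 − 0.2442) = 14.59 mg/L

15 mg/L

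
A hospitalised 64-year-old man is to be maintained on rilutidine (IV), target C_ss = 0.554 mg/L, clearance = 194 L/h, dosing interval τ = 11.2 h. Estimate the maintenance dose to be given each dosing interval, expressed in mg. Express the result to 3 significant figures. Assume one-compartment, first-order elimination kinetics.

1200 mg

At steady state, Dose/τ = Css × CL.
Dose = Css × CL × τ = 0.554 × 194.0 × 11.2 = 1204 mg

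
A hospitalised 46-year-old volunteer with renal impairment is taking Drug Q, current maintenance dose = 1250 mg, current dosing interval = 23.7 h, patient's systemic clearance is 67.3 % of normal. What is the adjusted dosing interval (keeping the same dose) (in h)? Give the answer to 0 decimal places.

35 h

To keep the same average steady-state level, dosing rate must scale with clearance.
CL ratio = 67.3 / 100 = 0.6730
New interval (same dose) = 23.7 / 0.6730 = 35.22 h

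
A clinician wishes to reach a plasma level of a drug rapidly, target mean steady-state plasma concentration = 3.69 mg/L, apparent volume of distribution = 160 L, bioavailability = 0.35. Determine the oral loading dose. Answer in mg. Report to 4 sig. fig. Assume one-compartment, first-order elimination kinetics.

1687 mg

LD = Css × Vd / F = 3.69 × 160 / 0.35 = 1687 mg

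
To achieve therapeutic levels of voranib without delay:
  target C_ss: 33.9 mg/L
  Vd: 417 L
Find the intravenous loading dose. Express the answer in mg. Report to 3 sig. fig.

14100 mg

LD = Css × Vd = 33.9 × 417 = 14140 mg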